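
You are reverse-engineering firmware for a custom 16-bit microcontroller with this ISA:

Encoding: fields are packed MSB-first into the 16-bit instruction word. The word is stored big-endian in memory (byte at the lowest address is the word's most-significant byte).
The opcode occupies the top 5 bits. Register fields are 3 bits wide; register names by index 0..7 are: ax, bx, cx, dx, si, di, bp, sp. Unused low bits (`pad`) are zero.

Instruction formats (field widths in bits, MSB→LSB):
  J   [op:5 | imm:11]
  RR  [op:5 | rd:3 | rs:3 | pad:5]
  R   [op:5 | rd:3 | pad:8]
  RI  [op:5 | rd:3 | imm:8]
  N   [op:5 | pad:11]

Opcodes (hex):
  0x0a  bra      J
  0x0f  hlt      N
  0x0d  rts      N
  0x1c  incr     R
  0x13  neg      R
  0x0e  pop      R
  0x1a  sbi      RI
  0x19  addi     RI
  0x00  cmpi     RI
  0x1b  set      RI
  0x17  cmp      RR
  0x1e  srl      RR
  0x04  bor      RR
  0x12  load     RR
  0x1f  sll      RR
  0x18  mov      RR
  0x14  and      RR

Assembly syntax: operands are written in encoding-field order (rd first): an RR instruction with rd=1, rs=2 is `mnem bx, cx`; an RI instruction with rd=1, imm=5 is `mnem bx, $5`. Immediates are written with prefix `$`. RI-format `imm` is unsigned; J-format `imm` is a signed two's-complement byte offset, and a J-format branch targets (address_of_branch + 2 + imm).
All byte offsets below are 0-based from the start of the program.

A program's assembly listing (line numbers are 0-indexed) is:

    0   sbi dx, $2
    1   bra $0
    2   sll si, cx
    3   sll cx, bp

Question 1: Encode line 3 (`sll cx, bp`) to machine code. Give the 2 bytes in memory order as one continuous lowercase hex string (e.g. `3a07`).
fac0

line 3 (sll): pack op=0x1f:5|rd=2:3|rs=6:3|pad=0:5 = 0xfac0; big→ fa c0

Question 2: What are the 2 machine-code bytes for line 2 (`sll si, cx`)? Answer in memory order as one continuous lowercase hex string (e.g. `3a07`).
2. sll fields op=0x1f:5|rd=4:3|rs=2:3|pad=0:5 → word fc40h → fc 40

fc40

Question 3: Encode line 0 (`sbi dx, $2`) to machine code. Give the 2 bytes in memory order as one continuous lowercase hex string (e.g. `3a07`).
L0: sbi op=0x1a:5|rd=3:3|imm=2:8 ⇒ 0xd302 ⇒ big d3 02

d302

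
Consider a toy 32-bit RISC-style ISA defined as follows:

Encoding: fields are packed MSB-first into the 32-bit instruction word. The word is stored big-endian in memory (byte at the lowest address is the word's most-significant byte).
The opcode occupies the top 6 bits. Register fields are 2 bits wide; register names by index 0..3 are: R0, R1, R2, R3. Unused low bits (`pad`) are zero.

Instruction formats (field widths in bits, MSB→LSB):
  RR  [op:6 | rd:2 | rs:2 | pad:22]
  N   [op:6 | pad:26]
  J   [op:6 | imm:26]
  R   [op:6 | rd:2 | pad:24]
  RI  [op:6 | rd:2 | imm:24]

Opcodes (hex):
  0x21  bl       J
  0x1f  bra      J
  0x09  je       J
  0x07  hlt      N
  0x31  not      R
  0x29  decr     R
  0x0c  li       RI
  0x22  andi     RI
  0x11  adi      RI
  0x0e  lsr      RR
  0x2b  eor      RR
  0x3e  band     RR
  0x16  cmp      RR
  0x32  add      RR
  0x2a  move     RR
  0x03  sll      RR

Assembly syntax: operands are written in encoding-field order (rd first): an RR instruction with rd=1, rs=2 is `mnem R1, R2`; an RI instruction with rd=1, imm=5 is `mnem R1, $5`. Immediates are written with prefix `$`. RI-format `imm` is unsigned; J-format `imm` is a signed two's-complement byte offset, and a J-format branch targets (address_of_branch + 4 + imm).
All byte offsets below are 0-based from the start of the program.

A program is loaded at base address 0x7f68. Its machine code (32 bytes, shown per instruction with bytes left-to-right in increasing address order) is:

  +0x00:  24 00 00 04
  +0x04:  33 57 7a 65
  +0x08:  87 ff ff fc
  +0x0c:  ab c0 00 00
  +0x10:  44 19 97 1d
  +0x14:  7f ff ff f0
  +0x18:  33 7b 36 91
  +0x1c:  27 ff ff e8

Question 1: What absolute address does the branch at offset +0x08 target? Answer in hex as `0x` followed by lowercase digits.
0x7f70

@+08  big-endian(87 ff ff fc) = 0x87fffffc
  op=0x87fffffc>>26=0x21 ⇒ bl (J)
  [25:0] imm=67108860 (s26→-4) = $-4
  target = base 0x7f68 + off 0x08 + 4 + imm -4 = 0x7f70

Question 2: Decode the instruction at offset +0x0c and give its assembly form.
move R3, R3

[0c] ab c0 00 00 → 0xabc00000
  top 6b → 0x2a → move [RR]
  rd: (w>>24)&0x3=0x3 → R3
  rs: (w>>22)&0x3=0x3 → R3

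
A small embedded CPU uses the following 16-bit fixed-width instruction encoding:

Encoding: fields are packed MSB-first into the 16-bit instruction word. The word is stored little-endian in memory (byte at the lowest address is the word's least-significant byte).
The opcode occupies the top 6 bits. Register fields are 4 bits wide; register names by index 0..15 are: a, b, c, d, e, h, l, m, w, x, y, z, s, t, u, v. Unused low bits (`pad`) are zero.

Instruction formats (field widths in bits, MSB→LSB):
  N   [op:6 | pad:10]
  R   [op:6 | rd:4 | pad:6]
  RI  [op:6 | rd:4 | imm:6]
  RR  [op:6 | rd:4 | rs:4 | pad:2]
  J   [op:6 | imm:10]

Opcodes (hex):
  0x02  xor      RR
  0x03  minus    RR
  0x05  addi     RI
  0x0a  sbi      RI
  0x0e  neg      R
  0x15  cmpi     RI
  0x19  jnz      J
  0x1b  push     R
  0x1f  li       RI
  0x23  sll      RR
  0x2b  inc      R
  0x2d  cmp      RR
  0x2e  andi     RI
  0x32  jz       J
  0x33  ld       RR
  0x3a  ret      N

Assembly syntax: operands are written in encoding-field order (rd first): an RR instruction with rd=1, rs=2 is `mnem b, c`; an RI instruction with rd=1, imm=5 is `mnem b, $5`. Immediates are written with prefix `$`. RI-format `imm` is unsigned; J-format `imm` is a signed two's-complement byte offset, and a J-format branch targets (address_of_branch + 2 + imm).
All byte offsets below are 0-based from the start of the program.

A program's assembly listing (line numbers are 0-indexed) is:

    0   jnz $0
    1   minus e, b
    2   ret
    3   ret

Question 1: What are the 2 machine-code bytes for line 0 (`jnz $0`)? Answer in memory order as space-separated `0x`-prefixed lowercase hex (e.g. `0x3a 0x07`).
L0: jnz op=0x19:6|imm=0:10 ⇒ 0x6400 ⇒ little 00 64

0x00 0x64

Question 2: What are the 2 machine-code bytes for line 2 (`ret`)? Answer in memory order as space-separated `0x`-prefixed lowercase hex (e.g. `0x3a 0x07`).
0x00 0xe8

2. ret fields op=0x3a:6|pad=0:10 → word e800h → 00 e8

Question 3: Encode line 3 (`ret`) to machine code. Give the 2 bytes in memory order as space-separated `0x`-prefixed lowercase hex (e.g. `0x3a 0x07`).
0x00 0xe8

line 3 (ret): pack op=0x3a:6|pad=0:10 = 0xe800; little→ 00 e8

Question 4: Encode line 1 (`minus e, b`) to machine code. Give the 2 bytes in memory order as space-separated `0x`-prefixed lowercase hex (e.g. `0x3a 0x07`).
1. minus fields op=0x3:6|rd=4:4|rs=1:4|pad=0:2 → word 0d04h → 04 0d

0x04 0x0d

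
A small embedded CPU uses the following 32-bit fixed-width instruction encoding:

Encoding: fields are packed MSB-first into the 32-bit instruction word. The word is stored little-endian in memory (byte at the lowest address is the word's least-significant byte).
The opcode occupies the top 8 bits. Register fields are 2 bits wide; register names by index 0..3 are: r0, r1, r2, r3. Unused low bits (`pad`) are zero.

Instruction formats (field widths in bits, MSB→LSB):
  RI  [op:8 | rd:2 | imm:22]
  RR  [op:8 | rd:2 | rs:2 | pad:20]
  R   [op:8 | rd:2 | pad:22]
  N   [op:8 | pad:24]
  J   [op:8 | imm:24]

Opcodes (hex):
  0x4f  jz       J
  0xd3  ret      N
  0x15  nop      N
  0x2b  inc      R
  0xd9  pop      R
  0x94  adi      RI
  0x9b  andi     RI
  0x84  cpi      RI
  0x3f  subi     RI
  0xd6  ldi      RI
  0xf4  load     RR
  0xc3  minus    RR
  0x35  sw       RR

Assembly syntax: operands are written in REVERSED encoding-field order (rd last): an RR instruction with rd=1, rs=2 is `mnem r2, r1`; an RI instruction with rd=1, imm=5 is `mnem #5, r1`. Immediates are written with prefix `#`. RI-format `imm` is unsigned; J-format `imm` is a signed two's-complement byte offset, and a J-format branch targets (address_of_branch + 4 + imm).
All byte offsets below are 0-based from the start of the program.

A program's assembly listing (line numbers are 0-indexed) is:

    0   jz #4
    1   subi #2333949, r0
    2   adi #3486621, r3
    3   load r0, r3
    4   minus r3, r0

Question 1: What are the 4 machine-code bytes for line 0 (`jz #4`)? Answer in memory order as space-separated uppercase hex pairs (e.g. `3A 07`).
04 00 00 4F

line 0 (jz): pack op=0x4f:8|imm=4:24 = 0x4f000004; little→ 04 00 00 4f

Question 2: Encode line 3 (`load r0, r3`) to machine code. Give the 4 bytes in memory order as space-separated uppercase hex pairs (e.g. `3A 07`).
00 00 C0 F4

line 3 (load): pack op=0xf4:8|rd=3:2|rs=0:2|pad=0:20 = 0xf4c00000; little→ 00 00 c0 f4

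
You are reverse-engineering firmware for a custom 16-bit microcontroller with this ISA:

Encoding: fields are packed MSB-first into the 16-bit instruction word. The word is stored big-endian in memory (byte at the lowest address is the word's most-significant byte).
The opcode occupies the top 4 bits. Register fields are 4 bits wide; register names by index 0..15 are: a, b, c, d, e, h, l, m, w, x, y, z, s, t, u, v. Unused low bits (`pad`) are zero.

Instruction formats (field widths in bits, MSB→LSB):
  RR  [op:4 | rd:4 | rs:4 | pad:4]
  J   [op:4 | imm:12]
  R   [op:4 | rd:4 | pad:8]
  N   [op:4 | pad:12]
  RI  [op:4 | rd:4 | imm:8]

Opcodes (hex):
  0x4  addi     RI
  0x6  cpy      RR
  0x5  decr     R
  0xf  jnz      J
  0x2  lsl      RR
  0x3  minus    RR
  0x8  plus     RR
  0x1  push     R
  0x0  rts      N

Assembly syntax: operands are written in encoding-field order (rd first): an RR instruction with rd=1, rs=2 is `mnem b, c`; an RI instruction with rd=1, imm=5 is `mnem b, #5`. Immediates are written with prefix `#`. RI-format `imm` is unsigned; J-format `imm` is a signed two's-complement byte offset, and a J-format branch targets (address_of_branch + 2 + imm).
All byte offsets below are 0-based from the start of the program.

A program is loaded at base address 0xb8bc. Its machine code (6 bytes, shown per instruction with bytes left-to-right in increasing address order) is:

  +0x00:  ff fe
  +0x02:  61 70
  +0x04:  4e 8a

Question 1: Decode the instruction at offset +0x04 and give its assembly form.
addi u, #138

off 0x04: read 4e 8a as big → 0x4e8a
  opcode bits[15:12]=0x4: addi/RI
  [11:8] rd=14 = u
  [7:0] imm=138 = #138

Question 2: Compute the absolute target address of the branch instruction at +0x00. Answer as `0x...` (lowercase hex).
0xb8bc

[00] ff fe → 0xfffe
  op=0xfffe>>12=0xf ⇒ jnz (J)
  imm: (w>>0)&0xfff=0xffe (s12→-2) → #-2
  target = base 0xb8bc + off 0x00 + 2 + imm -2 = 0xb8bc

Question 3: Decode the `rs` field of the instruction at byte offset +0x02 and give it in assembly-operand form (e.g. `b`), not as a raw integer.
m

[02] 61 70 → 0x6170
  op=0x6170>>12=0x6 ⇒ cpy (RR)
  rd: (w>>8)&0xf=0x1 → b
  rs: (w>>4)&0xf=0x7 → m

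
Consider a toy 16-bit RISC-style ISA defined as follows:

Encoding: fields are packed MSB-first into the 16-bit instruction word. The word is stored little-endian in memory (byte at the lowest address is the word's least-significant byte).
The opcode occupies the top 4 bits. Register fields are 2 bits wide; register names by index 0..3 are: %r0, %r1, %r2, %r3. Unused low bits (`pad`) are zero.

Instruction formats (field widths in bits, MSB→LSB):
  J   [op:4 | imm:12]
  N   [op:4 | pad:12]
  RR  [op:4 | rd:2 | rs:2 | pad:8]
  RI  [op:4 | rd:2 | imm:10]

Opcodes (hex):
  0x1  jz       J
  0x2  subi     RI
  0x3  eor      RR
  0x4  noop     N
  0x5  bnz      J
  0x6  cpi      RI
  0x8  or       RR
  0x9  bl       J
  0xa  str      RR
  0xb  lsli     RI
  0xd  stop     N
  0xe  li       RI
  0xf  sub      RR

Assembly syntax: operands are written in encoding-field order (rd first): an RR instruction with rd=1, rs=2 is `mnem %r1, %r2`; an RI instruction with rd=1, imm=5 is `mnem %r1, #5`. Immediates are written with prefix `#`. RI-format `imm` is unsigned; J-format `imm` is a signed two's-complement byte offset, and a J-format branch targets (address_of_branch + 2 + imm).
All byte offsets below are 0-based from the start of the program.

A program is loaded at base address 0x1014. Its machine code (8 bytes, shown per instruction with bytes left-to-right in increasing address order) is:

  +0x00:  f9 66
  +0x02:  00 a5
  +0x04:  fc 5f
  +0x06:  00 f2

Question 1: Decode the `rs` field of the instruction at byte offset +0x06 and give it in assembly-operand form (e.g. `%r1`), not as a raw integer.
%r2

+0x06: 00 f2 ⇒ word 0xf200 (little)
  top 4b → 0xf → sub [RR]
  [11:10] rd=0 = %r0
  [9:8] rs=2 = %r2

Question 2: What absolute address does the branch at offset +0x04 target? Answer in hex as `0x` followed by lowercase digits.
+0x04: fc 5f ⇒ word 0x5ffc (little)
  op=0x5ffc>>12=0x5 ⇒ bnz (J)
  imm@[11:0]=0xffc (s12→-4) ⇒ #-4
  target = base 0x1014 + off 0x04 + 2 + imm -4 = 0x1016

0x1016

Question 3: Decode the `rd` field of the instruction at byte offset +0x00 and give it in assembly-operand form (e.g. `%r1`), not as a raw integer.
%r1

@+00  little-endian(f9 66) = 0x66f9
  top 4b → 0x6 → cpi [RI]
  [11:10] rd=1 = %r1
  [9:0] imm=761 = #761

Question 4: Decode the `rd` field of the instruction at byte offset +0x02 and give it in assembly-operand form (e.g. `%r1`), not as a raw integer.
%r1

off 0x02: read 00 a5 as little → 0xa500
  top 4b → 0xa → str [RR]
  rd: (w>>10)&0x3=0x1 → %r1
  rs: (w>>8)&0x3=0x1 → %r1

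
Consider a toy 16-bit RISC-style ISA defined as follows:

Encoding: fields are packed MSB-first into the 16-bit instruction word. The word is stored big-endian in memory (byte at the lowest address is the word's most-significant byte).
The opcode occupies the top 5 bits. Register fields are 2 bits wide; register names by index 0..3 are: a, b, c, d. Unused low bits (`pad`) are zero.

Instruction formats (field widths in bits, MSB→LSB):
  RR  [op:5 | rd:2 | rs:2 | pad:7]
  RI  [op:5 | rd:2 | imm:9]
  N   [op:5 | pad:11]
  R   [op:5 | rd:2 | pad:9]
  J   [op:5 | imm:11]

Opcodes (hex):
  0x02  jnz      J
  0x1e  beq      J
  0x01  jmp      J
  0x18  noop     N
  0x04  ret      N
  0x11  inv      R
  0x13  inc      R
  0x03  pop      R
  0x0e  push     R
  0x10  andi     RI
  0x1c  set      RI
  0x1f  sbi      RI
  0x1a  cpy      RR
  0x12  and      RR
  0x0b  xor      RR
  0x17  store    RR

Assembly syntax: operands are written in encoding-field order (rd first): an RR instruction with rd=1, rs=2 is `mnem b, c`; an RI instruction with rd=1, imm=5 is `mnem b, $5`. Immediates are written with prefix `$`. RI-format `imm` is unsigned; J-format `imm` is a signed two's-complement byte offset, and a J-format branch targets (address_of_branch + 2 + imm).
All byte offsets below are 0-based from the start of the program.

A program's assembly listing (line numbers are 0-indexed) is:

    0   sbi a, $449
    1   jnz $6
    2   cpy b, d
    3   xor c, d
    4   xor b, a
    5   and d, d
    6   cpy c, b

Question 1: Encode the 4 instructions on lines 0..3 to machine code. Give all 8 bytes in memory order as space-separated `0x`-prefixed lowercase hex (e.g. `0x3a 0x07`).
0xf9 0xc1 0x10 0x06 0xd3 0x80 0x5d 0x80

0. sbi fields op=0x1f:5|rd=0:2|imm=449:9 → word f9c1h → f9 c1
1. jnz fields op=0x2:5|imm=6:11 → word 1006h → 10 06
2. cpy fields op=0x1a:5|rd=1:2|rs=3:2|pad=0:7 → word d380h → d3 80
3. xor fields op=0xb:5|rd=2:2|rs=3:2|pad=0:7 → word 5d80h → 5d 80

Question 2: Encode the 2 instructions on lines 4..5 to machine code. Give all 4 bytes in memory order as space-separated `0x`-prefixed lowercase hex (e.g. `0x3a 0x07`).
L4: xor op=0xb:5|rd=1:2|rs=0:2|pad=0:7 ⇒ 0x5a00 ⇒ big 5a 00
L5: and op=0x12:5|rd=3:2|rs=3:2|pad=0:7 ⇒ 0x9780 ⇒ big 97 80

0x5a 0x00 0x97 0x80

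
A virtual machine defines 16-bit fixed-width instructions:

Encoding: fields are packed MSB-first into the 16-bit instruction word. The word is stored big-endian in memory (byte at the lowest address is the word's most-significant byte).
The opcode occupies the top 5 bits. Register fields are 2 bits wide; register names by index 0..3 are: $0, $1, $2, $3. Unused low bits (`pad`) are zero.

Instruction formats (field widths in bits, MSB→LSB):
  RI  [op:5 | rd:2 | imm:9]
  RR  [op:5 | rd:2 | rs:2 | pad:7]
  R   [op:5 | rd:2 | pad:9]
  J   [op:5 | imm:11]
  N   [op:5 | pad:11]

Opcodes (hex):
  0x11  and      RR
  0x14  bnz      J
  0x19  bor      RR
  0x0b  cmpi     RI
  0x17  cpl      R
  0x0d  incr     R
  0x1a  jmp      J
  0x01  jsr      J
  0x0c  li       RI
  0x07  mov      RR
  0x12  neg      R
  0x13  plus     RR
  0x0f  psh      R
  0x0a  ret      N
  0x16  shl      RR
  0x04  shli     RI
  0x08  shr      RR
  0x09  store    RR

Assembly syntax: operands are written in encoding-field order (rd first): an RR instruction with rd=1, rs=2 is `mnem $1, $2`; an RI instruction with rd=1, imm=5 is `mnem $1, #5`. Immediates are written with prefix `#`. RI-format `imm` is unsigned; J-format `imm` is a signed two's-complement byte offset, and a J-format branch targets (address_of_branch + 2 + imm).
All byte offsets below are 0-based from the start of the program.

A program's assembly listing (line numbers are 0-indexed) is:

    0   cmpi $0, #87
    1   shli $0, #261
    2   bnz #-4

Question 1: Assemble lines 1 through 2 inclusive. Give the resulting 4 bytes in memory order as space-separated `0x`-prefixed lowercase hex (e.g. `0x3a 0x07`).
0x21 0x05 0xa7 0xfc

line 1 (shli): pack op=0x4:5|rd=0:2|imm=261:9 = 0x2105; big→ 21 05
line 2 (bnz): pack op=0x14:5|imm=-4:11 = 0xa7fc; big→ a7 fc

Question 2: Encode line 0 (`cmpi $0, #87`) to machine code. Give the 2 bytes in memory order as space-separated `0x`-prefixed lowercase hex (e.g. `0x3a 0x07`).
0x58 0x57

0. cmpi fields op=0xb:5|rd=0:2|imm=87:9 → word 5857h → 58 57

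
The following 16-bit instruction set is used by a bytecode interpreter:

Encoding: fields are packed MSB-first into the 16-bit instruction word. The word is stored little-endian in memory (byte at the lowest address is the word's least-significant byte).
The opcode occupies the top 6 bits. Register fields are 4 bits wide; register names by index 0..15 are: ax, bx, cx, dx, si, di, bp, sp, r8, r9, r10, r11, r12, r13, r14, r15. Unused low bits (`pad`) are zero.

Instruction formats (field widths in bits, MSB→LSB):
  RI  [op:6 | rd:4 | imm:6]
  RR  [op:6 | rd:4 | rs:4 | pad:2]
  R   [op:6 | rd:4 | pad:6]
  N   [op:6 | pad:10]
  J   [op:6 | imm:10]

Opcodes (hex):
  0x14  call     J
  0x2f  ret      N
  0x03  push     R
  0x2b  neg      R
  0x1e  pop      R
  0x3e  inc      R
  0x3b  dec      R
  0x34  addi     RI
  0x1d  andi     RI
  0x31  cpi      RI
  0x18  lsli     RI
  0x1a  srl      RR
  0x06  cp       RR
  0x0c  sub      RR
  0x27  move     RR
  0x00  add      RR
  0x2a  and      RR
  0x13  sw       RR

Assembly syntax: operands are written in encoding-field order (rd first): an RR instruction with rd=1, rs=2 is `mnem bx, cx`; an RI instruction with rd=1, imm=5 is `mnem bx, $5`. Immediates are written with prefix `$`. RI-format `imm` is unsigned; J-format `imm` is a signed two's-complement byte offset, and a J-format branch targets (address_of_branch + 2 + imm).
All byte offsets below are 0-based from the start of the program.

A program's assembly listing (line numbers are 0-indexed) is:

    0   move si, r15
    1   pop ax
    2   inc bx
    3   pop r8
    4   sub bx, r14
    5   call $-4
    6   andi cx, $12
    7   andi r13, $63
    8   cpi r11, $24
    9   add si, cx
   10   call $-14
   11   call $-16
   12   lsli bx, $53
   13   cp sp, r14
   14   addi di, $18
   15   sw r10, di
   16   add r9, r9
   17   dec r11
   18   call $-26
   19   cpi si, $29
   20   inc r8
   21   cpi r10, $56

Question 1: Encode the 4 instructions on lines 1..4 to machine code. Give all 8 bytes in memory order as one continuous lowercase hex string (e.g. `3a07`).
007840f8007a7830

line 1 (pop): pack op=0x1e:6|rd=0:4|pad=0:6 = 0x7800; little→ 00 78
line 2 (inc): pack op=0x3e:6|rd=1:4|pad=0:6 = 0xf840; little→ 40 f8
line 3 (pop): pack op=0x1e:6|rd=8:4|pad=0:6 = 0x7a00; little→ 00 7a
line 4 (sub): pack op=0xc:6|rd=1:4|rs=14:4|pad=0:2 = 0x3078; little→ 78 30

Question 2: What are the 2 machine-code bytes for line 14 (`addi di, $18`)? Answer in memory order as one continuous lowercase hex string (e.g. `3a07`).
line 14 (addi): pack op=0x34:6|rd=5:4|imm=18:6 = 0xd152; little→ 52 d1

52d1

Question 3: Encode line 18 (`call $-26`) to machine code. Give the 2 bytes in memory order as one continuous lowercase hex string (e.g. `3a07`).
e653

L18: call op=0x14:6|imm=-26:10 ⇒ 0x53e6 ⇒ little e6 53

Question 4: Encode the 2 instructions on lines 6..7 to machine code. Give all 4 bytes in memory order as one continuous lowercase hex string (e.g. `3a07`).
line 6 (andi): pack op=0x1d:6|rd=2:4|imm=12:6 = 0x748c; little→ 8c 74
line 7 (andi): pack op=0x1d:6|rd=13:4|imm=63:6 = 0x777f; little→ 7f 77

8c747f77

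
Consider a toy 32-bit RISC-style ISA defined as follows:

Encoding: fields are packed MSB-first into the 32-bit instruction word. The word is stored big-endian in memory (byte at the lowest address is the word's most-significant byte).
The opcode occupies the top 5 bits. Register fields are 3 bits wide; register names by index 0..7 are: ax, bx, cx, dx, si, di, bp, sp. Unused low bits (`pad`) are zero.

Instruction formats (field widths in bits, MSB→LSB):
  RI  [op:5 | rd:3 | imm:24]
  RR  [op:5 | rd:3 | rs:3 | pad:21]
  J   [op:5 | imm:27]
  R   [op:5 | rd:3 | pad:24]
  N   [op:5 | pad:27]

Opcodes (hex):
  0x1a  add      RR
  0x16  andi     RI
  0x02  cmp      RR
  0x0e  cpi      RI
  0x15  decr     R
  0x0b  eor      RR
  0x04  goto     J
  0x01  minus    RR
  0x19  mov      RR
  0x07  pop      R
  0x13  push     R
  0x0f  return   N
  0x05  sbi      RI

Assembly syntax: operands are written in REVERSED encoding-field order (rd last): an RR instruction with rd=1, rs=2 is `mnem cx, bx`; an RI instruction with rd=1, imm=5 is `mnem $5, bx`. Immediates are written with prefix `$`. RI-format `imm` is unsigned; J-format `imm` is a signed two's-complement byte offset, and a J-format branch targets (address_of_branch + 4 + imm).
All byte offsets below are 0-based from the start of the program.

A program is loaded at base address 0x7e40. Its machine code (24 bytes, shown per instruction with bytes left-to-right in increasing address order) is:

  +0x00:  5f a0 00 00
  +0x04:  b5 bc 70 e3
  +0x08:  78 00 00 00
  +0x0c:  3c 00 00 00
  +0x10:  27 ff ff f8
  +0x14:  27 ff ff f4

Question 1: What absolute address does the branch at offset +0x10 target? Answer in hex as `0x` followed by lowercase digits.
off 0x10: read 27 ff ff f8 as big → 0x27fffff8
  opcode bits[31:27]=0x4: goto/J
  imm@[26:0]=0x7fffff8 (s27→-8) ⇒ $-8
  target = base 0x7e40 + off 0x10 + 4 + imm -8 = 0x7e4c

0x7e4c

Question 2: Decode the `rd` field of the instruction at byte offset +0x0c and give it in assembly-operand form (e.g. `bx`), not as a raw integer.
si

@+0c  big-endian(3c 00 00 00) = 0x3c000000
  opcode bits[31:27]=0x7: pop/R
  rd@[26:24]=0x4 ⇒ si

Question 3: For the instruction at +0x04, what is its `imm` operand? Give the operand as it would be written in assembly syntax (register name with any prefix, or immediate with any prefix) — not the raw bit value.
off 0x04: read b5 bc 70 e3 as big → 0xb5bc70e3
  op=0xb5bc70e3>>27=0x16 ⇒ andi (RI)
  rd: (w>>24)&0x7=0x5 → di
  imm: (w>>0)&0xffffff=0xbc70e3 → $12349667

$12349667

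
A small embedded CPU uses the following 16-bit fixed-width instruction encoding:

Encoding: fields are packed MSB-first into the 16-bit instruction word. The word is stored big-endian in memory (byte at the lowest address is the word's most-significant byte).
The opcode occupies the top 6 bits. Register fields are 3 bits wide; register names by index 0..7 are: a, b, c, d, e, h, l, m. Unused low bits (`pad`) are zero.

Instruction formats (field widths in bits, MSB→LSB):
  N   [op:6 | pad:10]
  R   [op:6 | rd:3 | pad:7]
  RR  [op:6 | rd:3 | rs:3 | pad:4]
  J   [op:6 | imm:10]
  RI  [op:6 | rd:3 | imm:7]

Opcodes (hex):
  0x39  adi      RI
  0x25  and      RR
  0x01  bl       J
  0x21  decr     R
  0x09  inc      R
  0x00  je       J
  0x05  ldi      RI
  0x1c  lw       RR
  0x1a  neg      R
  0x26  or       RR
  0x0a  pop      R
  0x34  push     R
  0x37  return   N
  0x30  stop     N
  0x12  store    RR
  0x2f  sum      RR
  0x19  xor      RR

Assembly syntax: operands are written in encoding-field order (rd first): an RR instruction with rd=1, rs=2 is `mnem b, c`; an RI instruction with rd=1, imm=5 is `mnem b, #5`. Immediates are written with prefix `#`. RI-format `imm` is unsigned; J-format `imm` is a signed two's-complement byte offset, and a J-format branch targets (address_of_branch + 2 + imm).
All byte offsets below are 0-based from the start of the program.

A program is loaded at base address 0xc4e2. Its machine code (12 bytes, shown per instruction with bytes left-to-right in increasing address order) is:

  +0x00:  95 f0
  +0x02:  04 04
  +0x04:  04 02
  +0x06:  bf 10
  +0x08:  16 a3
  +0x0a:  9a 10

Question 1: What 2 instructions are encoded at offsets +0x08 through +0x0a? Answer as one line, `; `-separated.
ldi h, #35; or e, b

off 0x08: read 16 a3 as big → 0x16a3
  opcode bits[15:10]=0x5: ldi/RI
  rd@[9:7]=0x5 ⇒ h
  imm@[6:0]=0x23 ⇒ #35
off 0x0a: read 9a 10 as big → 0x9a10
  opcode bits[15:10]=0x26: or/RR
  rd@[9:7]=0x4 ⇒ e
  rs@[6:4]=0x1 ⇒ b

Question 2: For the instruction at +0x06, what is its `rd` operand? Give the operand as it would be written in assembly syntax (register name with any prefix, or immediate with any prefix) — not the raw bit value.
off 0x06: read bf 10 as big → 0xbf10
  opcode bits[15:10]=0x2f: sum/RR
  rd: (w>>7)&0x7=0x6 → l
  rs: (w>>4)&0x7=0x1 → b

l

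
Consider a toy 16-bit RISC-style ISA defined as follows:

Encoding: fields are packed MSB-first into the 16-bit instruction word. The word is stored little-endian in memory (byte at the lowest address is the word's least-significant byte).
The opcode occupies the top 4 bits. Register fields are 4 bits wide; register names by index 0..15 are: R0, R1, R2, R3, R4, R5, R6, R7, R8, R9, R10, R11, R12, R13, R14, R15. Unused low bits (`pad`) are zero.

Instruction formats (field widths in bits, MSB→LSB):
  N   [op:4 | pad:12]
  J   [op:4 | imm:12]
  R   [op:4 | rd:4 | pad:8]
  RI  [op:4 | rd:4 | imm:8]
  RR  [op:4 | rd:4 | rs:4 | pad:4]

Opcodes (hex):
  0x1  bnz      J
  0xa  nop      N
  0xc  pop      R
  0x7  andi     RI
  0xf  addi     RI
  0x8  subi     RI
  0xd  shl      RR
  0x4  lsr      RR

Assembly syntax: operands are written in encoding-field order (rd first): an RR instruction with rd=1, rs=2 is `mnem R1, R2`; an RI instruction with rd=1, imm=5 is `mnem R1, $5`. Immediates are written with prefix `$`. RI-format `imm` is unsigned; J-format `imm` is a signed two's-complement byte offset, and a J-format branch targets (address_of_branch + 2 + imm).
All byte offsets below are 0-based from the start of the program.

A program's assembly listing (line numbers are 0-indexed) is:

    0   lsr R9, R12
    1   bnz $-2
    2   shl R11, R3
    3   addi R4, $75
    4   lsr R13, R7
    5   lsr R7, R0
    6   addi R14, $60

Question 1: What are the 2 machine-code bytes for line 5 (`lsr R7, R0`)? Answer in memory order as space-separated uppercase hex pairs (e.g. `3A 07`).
5. lsr fields op=0x4:4|rd=7:4|rs=0:4|pad=0:4 → word 4700h → 00 47

00 47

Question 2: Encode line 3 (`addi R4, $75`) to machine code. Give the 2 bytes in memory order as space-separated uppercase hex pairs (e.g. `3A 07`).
line 3 (addi): pack op=0xf:4|rd=4:4|imm=75:8 = 0xf44b; little→ 4b f4

4B F4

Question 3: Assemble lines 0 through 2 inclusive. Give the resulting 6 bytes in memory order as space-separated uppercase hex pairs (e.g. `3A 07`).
C0 49 FE 1F 30 DB

L0: lsr op=0x4:4|rd=9:4|rs=12:4|pad=0:4 ⇒ 0x49c0 ⇒ little c0 49
L1: bnz op=0x1:4|imm=-2:12 ⇒ 0x1ffe ⇒ little fe 1f
L2: shl op=0xd:4|rd=11:4|rs=3:4|pad=0:4 ⇒ 0xdb30 ⇒ little 30 db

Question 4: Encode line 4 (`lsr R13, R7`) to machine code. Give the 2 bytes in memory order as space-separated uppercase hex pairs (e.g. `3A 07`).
line 4 (lsr): pack op=0x4:4|rd=13:4|rs=7:4|pad=0:4 = 0x4d70; little→ 70 4d

70 4D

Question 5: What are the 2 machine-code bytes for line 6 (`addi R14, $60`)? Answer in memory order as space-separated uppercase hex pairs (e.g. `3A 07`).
3C FE

6. addi fields op=0xf:4|rd=14:4|imm=60:8 → word fe3ch → 3c fe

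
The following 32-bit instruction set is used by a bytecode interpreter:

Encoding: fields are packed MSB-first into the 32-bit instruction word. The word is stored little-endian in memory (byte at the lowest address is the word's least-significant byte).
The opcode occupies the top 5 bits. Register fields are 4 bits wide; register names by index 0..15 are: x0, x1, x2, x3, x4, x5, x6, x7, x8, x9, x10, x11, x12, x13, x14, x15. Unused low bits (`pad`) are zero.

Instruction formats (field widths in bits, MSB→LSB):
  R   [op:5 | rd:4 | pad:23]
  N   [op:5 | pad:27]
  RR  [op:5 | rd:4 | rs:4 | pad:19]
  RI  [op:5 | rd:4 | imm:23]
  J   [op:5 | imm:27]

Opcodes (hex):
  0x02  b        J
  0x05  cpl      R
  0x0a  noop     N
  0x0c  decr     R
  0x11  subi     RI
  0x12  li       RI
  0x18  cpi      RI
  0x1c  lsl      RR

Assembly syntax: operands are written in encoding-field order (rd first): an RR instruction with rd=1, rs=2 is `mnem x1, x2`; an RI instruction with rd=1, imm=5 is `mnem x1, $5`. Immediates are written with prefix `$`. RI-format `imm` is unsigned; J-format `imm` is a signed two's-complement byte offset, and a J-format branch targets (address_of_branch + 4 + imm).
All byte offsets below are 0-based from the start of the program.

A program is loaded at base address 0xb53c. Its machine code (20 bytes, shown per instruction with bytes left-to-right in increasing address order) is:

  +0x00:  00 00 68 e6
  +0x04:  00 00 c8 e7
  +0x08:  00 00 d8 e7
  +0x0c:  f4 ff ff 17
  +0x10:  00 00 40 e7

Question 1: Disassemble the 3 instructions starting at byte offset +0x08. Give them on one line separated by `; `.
[08] 00 00 d8 e7 → 0xe7d80000
  top 5b → 0x1c → lsl [RR]
  rd@[26:23]=0xf ⇒ x15
  rs@[22:19]=0xb ⇒ x11
[0c] f4 ff ff 17 → 0x17fffff4
  top 5b → 0x2 → b [J]
  imm@[26:0]=0x7fffff4 (s27→-12) ⇒ $-12
[10] 00 00 40 e7 → 0xe7400000
  top 5b → 0x1c → lsl [RR]
  rd@[26:23]=0xe ⇒ x14
  rs@[22:19]=0x8 ⇒ x8

lsl x15, x11; b $-12; lsl x14, x8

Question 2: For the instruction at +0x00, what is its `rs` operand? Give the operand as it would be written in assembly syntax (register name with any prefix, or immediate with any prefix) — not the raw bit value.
x13

off 0x00: read 00 00 68 e6 as little → 0xe6680000
  op=0xe6680000>>27=0x1c ⇒ lsl (RR)
  [26:23] rd=12 = x12
  [22:19] rs=13 = x13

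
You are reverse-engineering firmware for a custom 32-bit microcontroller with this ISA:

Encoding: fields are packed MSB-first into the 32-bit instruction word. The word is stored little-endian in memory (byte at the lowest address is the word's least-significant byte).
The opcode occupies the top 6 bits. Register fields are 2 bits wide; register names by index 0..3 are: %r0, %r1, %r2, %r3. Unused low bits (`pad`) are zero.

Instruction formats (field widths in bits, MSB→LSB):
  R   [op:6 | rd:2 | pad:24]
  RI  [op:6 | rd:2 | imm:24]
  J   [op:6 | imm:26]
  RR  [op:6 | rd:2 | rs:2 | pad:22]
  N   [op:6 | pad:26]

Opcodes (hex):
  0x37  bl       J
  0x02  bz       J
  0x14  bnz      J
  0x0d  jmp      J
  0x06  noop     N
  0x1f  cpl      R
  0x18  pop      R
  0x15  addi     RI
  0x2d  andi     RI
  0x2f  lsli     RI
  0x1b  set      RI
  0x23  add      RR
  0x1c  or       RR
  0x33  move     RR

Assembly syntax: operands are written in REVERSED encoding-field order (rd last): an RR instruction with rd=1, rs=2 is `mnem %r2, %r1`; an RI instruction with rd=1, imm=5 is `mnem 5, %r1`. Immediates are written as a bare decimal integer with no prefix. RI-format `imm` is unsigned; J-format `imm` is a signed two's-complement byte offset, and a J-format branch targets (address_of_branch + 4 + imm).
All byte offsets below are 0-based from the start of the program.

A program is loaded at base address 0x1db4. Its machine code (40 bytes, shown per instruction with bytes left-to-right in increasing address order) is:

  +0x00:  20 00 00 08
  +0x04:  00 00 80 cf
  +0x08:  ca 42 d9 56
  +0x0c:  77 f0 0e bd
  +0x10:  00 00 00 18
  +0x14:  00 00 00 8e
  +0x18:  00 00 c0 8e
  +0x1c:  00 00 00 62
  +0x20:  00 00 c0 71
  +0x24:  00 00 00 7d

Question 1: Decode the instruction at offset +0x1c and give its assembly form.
pop %r2

+0x1c: 00 00 00 62 ⇒ word 0x62000000 (little)
  opcode bits[31:26]=0x18: pop/R
  rd@[25:24]=0x2 ⇒ %r2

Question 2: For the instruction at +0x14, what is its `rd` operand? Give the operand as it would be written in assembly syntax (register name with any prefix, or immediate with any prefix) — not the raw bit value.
@+14  little-endian(00 00 00 8e) = 0x8e000000
  top 6b → 0x23 → add [RR]
  [25:24] rd=2 = %r2
  [23:22] rs=0 = %r0

%r2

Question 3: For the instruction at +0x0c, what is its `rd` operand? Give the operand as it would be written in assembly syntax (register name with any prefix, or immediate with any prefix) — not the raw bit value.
%r1

@+0c  little-endian(77 f0 0e bd) = 0xbd0ef077
  top 6b → 0x2f → lsli [RI]
  [25:24] rd=1 = %r1
  [23:0] imm=979063 = 979063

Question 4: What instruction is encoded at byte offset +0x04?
+0x04: 00 00 80 cf ⇒ word 0xcf800000 (little)
  opcode bits[31:26]=0x33: move/RR
  rd: (w>>24)&0x3=0x3 → %r3
  rs: (w>>22)&0x3=0x2 → %r2

move %r2, %r3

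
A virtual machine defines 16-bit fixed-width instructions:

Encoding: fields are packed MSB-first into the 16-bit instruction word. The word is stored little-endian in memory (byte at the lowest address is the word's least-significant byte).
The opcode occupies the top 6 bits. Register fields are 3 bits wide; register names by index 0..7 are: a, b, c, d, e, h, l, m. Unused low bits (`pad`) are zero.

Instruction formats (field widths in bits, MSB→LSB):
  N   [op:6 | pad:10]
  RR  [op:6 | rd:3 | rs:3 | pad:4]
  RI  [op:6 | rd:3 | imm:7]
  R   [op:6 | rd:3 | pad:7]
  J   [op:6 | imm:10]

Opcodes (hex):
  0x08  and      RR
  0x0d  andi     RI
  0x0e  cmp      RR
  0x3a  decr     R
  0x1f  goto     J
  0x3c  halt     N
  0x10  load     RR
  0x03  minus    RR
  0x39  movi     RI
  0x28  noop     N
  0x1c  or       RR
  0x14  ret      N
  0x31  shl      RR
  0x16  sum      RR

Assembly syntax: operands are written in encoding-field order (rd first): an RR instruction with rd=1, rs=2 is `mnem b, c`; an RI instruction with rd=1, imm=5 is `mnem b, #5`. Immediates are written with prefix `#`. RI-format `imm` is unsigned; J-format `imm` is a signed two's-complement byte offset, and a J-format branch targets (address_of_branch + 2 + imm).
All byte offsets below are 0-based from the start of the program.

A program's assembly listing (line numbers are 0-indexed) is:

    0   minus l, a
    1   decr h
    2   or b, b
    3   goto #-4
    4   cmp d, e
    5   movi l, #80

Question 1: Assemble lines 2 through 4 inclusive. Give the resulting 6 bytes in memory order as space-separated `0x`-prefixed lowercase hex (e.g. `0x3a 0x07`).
0x90 0x70 0xfc 0x7f 0xc0 0x39

L2: or op=0x1c:6|rd=1:3|rs=1:3|pad=0:4 ⇒ 0x7090 ⇒ little 90 70
L3: goto op=0x1f:6|imm=-4:10 ⇒ 0x7ffc ⇒ little fc 7f
L4: cmp op=0xe:6|rd=3:3|rs=4:3|pad=0:4 ⇒ 0x39c0 ⇒ little c0 39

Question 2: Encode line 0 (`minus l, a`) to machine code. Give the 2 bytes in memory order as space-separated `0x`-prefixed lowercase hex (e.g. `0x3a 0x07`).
0. minus fields op=0x3:6|rd=6:3|rs=0:3|pad=0:4 → word 0f00h → 00 0f

0x00 0x0f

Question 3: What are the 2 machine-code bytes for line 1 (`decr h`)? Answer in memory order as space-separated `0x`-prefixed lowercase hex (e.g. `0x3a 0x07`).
1. decr fields op=0x3a:6|rd=5:3|pad=0:7 → word ea80h → 80 ea

0x80 0xea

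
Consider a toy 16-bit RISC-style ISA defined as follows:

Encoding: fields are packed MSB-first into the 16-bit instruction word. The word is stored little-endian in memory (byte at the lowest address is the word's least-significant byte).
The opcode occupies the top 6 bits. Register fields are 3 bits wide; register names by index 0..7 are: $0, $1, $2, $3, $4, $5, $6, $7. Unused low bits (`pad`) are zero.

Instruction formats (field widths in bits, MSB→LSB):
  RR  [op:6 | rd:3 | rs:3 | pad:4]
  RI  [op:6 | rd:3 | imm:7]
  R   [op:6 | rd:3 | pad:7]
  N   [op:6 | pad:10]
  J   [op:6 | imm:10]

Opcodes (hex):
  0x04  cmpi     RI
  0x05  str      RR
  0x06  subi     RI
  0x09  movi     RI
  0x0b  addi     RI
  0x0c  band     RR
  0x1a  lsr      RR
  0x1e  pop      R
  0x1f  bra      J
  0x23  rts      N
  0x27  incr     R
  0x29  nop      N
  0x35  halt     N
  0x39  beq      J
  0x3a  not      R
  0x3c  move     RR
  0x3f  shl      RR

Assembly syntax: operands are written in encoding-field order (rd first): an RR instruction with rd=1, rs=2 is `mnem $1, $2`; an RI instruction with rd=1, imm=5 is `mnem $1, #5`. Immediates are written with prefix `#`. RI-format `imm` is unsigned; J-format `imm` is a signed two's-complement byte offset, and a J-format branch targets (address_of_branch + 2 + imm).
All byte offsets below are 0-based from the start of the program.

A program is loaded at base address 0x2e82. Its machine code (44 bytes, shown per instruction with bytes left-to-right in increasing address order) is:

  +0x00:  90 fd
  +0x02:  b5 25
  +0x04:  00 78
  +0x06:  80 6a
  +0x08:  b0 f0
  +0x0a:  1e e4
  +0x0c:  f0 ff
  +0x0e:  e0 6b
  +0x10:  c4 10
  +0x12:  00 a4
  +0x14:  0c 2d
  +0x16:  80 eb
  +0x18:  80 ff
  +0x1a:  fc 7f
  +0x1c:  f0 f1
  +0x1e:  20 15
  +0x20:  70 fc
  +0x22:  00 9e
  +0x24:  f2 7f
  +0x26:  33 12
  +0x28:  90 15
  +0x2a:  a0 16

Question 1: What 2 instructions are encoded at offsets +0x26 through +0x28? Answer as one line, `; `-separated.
cmpi $4, #51; str $3, $1

+0x26: 33 12 ⇒ word 0x1233 (little)
  top 6b → 0x4 → cmpi [RI]
  rd: (w>>7)&0x7=0x4 → $4
  imm: (w>>0)&0x7f=0x33 → #51
+0x28: 90 15 ⇒ word 0x1590 (little)
  top 6b → 0x5 → str [RR]
  rd: (w>>7)&0x7=0x3 → $3
  rs: (w>>4)&0x7=0x1 → $1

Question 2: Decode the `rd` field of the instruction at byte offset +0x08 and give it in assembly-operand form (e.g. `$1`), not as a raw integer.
$1

[08] b0 f0 → 0xf0b0
  top 6b → 0x3c → move [RR]
  rd@[9:7]=0x1 ⇒ $1
  rs@[6:4]=0x3 ⇒ $3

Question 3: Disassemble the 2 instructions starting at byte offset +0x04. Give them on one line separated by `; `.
pop $0; lsr $5, $0

off 0x04: read 00 78 as little → 0x7800
  top 6b → 0x1e → pop [R]
  rd: (w>>7)&0x7=0x0 → $0
off 0x06: read 80 6a as little → 0x6a80
  top 6b → 0x1a → lsr [RR]
  rd: (w>>7)&0x7=0x5 → $5
  rs: (w>>4)&0x7=0x0 → $0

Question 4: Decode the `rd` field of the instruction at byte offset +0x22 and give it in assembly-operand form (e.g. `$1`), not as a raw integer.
$4

off 0x22: read 00 9e as little → 0x9e00
  top 6b → 0x27 → incr [R]
  [9:7] rd=4 = $4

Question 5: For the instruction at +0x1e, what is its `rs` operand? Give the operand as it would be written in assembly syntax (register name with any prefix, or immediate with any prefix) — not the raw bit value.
$2

+0x1e: 20 15 ⇒ word 0x1520 (little)
  opcode bits[15:10]=0x5: str/RR
  rd: (w>>7)&0x7=0x2 → $2
  rs: (w>>4)&0x7=0x2 → $2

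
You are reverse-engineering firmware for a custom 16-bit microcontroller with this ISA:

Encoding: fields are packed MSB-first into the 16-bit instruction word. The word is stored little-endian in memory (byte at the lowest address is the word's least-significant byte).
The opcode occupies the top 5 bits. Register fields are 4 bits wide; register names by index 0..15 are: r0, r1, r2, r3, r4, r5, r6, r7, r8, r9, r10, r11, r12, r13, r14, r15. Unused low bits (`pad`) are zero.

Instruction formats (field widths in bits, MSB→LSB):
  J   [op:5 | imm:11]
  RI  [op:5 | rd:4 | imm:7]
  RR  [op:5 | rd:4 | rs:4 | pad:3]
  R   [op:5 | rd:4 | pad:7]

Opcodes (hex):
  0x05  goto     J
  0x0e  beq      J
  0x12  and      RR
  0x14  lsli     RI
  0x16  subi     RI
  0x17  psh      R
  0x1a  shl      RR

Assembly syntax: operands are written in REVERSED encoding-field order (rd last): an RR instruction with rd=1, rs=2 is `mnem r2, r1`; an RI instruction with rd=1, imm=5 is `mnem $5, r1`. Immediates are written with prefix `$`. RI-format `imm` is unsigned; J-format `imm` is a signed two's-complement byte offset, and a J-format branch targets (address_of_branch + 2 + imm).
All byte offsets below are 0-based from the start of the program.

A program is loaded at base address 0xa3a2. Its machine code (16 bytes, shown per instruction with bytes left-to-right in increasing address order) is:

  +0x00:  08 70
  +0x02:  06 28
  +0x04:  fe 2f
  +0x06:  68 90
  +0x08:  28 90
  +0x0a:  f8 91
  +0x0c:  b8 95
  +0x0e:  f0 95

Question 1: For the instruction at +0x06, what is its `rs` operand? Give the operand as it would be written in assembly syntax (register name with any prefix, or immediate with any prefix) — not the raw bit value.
r13

[06] 68 90 → 0x9068
  top 5b → 0x12 → and [RR]
  rd: (w>>7)&0xf=0x0 → r0
  rs: (w>>3)&0xf=0xd → r13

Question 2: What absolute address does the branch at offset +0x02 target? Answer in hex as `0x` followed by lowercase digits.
@+02  little-endian(06 28) = 0x2806
  top 5b → 0x5 → goto [J]
  imm: (w>>0)&0x7ff=0x6 → $6
  target = base 0xa3a2 + off 0x02 + 2 + imm 6 = 0xa3ac

0xa3ac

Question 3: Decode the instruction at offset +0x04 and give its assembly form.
+0x04: fe 2f ⇒ word 0x2ffe (little)
  top 5b → 0x5 → goto [J]
  imm: (w>>0)&0x7ff=0x7fe (s11→-2) → $-2

goto $-2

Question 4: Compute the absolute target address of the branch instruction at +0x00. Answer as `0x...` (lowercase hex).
[00] 08 70 → 0x7008
  top 5b → 0xe → beq [J]
  [10:0] imm=8 = $8
  target = base 0xa3a2 + off 0x00 + 2 + imm 8 = 0xa3ac

0xa3ac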